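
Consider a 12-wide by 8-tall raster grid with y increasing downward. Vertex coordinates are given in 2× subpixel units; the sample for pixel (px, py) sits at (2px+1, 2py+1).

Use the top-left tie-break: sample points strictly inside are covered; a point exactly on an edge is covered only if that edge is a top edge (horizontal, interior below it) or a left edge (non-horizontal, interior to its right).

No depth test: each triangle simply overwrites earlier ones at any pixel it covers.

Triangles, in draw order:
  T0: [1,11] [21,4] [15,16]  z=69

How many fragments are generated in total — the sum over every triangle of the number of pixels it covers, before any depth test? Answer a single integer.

T0:
  2·area = 198
  edge (1, 11)→(21, 4): d=(20,-7) top-left  bias=+0
  edge (21, 4)→(15, 16): d=(-6,12) right/bottom  bias=-1
  edge (15, 16)→(1, 11): d=(-14,-5) top-left  bias=+0
    (9,2)@(19, 5): e=[6,18,174] → █
    (10,2)@(21, 5): e=[20,-6,184] → ·
    (6,3)@(13, 7): e=[4,78,116] → █
    (7,3)@(15, 7): e=[18,54,126] → █
    (8,3)@(17, 7): e=[32,30,136] → █
    (10,3)@(21, 7): e=[60,-18,156] → ·
    (3,4)@(7, 9): e=[2,138,58] → █
    (4,4)@(9, 9): e=[16,114,68] → █
    (5,4)@(11, 9): e=[30,90,78] → █
    (9,4)@(19, 9): e=[86,-6,118] → ·
    (0,5)@(1, 11): e=[0,198,0] → █  [on edge]
    (1,5)@(3, 11): e=[14,174,10] → █
  covered (27 px):
    · · · · · · · · · · · ·
    · · · · · · · · · · · ·
    · · · · · · · · · █ · ·
    · · · · · · █ █ █ █ · ·
    · · · █ █ █ █ █ █ · · ·
    █ █ █ █ █ █ █ █ █ · · ·
    · · · █ █ █ █ █ · · · ·
    · · · · · · █ █ · · · ·

Final: 27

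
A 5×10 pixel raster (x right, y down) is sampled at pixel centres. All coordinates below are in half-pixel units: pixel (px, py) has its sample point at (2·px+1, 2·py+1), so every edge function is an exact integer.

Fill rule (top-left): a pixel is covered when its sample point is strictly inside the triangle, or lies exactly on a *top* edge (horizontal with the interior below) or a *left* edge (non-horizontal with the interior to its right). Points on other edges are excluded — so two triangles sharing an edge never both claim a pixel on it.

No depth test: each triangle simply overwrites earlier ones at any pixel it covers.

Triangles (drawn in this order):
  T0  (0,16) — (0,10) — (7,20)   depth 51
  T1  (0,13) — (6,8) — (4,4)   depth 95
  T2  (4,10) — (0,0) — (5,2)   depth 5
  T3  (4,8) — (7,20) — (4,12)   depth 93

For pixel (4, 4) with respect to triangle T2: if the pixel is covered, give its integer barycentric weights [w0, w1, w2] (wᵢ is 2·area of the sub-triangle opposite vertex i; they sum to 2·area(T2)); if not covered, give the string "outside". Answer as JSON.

T0:
  2·area = 42
  edge (0, 16)→(0, 10): d=(0,-6) top-left  bias=+0
  edge (0, 10)→(7, 20): d=(7,10) right/bottom  bias=-1
  edge (7, 20)→(0, 16): d=(-7,-4) top-left  bias=+0
    (0,6)@(1, 13): e=[6,11,25] → X
    (1,6)@(3, 13): e=[18,-9,33] → .
    (0,7)@(1, 15): e=[6,25,11] → X
    (1,7)@(3, 15): e=[18,5,19] → X
    (2,7)@(5, 15): e=[30,-15,27] → .
    (0,8)@(1, 17): e=[6,39,-3] → .
    (1,8)@(3, 17): e=[18,19,5] → X
    (2,8)@(5, 17): e=[30,-1,13] → .
    (1,9)@(3, 19): e=[18,33,-9] → .
  covered (4 px):
    . . . . .
    . . . . .
    . . . . .
    . . . . .
    . . . . .
    . . . . .
    X . . . .
    X X . . .
    . X . . .
    . . . . .
T1:
  2·area = 34  (B↔C swapped to make it positive)
  edge (0, 13)→(4, 4): d=(4,-9) top-left  bias=+0
  edge (4, 4)→(6, 8): d=(2,4) right/bottom  bias=-1
  edge (6, 8)→(0, 13): d=(-6,5) right/bottom  bias=-1
    (1,3)@(3, 7): e=[3,10,21] → X
    (2,3)@(5, 7): e=[21,2,11] → X
    (3,3)@(7, 7): e=[39,-6,1] → .
    (1,4)@(3, 9): e=[11,14,9] → X
    (2,4)@(5, 9): e=[29,6,-1] → .
    (0,5)@(1, 11): e=[1,26,7] → X
    (1,5)@(3, 11): e=[19,18,-3] → .
    (0,6)@(1, 13): e=[9,30,-5] → .
  covered (4 px):
    . . . . .
    . . . . .
    . . . . .
    . X X . .
    . X . . .
    X . . . .
    . . . . .
    . . . . .
    . . . . .
    . . . . .
T2:
  2·area = 42
  edge (4, 10)→(0, 0): d=(-4,-10) top-left  bias=+0
  edge (0, 0)→(5, 2): d=(5,2) right/bottom  bias=-1
  edge (5, 2)→(4, 10): d=(-1,8) right/bottom  bias=-1
    (0,0)@(1, 1): e=[6,3,33] → X
    (1,0)@(3, 1): e=[26,-1,17] → .
    (0,1)@(1, 3): e=[-2,13,31] → .
    (1,1)@(3, 3): e=[18,9,15] → X
    (2,1)@(5, 3): e=[38,5,-1] → .
    (1,2)@(3, 5): e=[10,19,13] → X
    (2,2)@(5, 5): e=[30,15,-3] → .
    (1,3)@(3, 7): e=[2,29,11] → X
    (2,3)@(5, 7): e=[22,25,-5] → .
    (1,4)@(3, 9): e=[-6,39,9] → .
  covered (4 px):
    X . . . .
    . X . . .
    . X . . .
    . X . . .
    . . . . .
    . . . . .
    . . . . .
    . . . . .
    . . . . .
    . . . . .
T3:
  2·area = 12
  edge (4, 8)→(7, 20): d=(3,12) right/bottom  bias=-1
  edge (7, 20)→(4, 12): d=(-3,-8) top-left  bias=+0
  edge (4, 12)→(4, 8): d=(0,-4) top-left  bias=+0
    (2,6)@(5, 13): e=[3,5,4] → X
    (3,6)@(7, 13): e=[-21,21,12] → .
    (2,7)@(5, 15): e=[9,-1,4] → .
  covered (1 px):
    . . . . .
    . . . . .
    . . . . .
    . . . . .
    . . . . .
    . . . . .
    . . X . .
    . . . . .
    . . . . .
    . . . . .

Final: "outside"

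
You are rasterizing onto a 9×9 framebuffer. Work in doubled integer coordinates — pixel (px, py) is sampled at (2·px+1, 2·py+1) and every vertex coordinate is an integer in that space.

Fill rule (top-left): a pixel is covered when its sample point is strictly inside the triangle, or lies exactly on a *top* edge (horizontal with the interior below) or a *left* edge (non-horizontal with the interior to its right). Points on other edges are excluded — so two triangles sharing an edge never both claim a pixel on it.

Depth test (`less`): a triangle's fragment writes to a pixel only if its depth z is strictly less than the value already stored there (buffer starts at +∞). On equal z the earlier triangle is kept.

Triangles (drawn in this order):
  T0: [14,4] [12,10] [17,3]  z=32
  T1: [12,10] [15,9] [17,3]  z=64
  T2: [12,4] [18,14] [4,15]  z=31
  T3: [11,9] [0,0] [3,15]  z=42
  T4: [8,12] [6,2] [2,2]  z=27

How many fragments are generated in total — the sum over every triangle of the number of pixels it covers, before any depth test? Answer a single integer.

T0:
  2·area = 16  (B↔C swapped to make it positive)
  edge (14, 4)→(17, 3): d=(3,-1) top-left  bias=+0
  edge (17, 3)→(12, 10): d=(-5,7) right/bottom  bias=-1
  edge (12, 10)→(14, 4): d=(2,-6) top-left  bias=+0
    (7,0)@(15, 1): e=[-8,24,0] → ·  [on edge]
    (8,1)@(17, 3): e=[0,0,16] → ·  [on edge]
    (5,2)@(11, 5): e=[0,32,-16] → ·  [on edge]
    (7,2)@(15, 5): e=[4,4,8] → █
    (8,2)@(17, 5): e=[6,-10,20] → ·
    (2,3)@(5, 7): e=[0,64,-48] → ·  [on edge]
    (6,3)@(13, 7): e=[8,8,0] → █  [on edge]
    (7,3)@(15, 7): e=[10,-6,12] → ·
    (6,4)@(13, 9): e=[14,-2,4] → ·
    (5,6)@(11, 13): e=[24,-8,0] → ·  [on edge]
    (3,8)@(7, 17): e=[32,0,-16] → ·  [on edge]
  covered (2 px):
    · · · · · · · · ·
    · · · · · · · · ·
    · · · · · · · █ ·
    · · · · · · █ · ·
    · · · · · · · · ·
    · · · · · · · · ·
    · · · · · · · · ·
    · · · · · · · · ·
    · · · · · · · · ·
T1:
  2·area = 16  (B↔C swapped to make it positive)
  edge (12, 10)→(17, 3): d=(5,-7) top-left  bias=+0
  edge (17, 3)→(15, 9): d=(-2,6) right/bottom  bias=-1
  edge (15, 9)→(12, 10): d=(-3,1) right/bottom  bias=-1
    (8,1)@(17, 3): e=[0,0,16] → ·  [on edge]
    (7,3)@(15, 7): e=[6,4,6] → █
    (8,3)@(17, 7): e=[20,-8,4] → ·
    (6,4)@(13, 9): e=[2,12,2] → █
    (7,4)@(15, 9): e=[16,0,0] → ·  [on edge]
    (4,5)@(9, 11): e=[-16,32,0] → ·  [on edge]
    (6,5)@(13, 11): e=[12,8,-4] → ·
    (1,6)@(3, 13): e=[-48,64,0] → ·  [on edge]
    (6,7)@(13, 15): e=[32,0,-16] → ·  [on edge]
    (3,8)@(7, 17): e=[0,32,-16] → ·  [on edge]
  covered (2 px):
    · · · · · · · · ·
    · · · · · · · · ·
    · · · · · · · · ·
    · · · · · · · █ ·
    · · · · · · █ · ·
    · · · · · · · · ·
    · · · · · · · · ·
    · · · · · · · · ·
    · · · · · · · · ·
T2:
  2·area = 146
  edge (12, 4)→(18, 14): d=(6,10) right/bottom  bias=-1
  edge (18, 14)→(4, 15): d=(-14,1) right/bottom  bias=-1
  edge (4, 15)→(12, 4): d=(8,-11) top-left  bias=+0
    (5,3)@(11, 7): e=[28,105,13] → █
    (6,3)@(13, 7): e=[8,103,35] → █
    (7,3)@(15, 7): e=[-12,101,57] → ·
    (4,4)@(9, 9): e=[60,79,7] → █
    (7,4)@(15, 9): e=[0,73,73] → ·  [on edge]
    (3,5)@(7, 11): e=[92,53,1] → █
    (7,5)@(15, 11): e=[12,45,89] → █
    (8,5)@(17, 11): e=[-8,43,111] → ·
    (3,6)@(7, 13): e=[104,25,17] → █
    (8,6)@(17, 13): e=[4,15,127] → █
    (3,7)@(7, 15): e=[116,-3,33] → ·
    (4,7)@(9, 15): e=[96,-5,55] → ·
  covered (16 px):
    · · · · · · · · ·
    · · · · · · · · ·
    · · · · · · · · ·
    · · · · · █ █ · ·
    · · · · █ █ █ · ·
    · · · █ █ █ █ █ ·
    · · · █ █ █ █ █ █
    · · · · · · · · ·
    · · · · · · · · ·
T3:
  2·area = 138  (B↔C swapped to make it positive)
  edge (11, 9)→(3, 15): d=(-8,6) right/bottom  bias=-1
  edge (3, 15)→(0, 0): d=(-3,-15) top-left  bias=+0
  edge (0, 0)→(11, 9): d=(11,9) right/bottom  bias=-1
    (0,0)@(1, 1): e=[124,12,2] → █
    (1,0)@(3, 1): e=[112,42,-16] → ·
    (0,1)@(1, 3): e=[108,6,24] → █
    (1,1)@(3, 3): e=[96,36,6] → █
    (2,1)@(5, 3): e=[84,66,-12] → ·
    (0,2)@(1, 5): e=[92,0,46] → █  [on edge]
    (2,2)@(5, 5): e=[68,60,10] → █
    (3,2)@(7, 5): e=[56,90,-8] → ·
    (0,3)@(1, 7): e=[76,-6,68] → ·
    (1,3)@(3, 7): e=[64,24,50] → █
    (3,3)@(7, 7): e=[40,84,14] → █
    (4,3)@(9, 7): e=[28,114,-4] → ·
    (5,4)@(11, 9): e=[0,138,0] → ·  [on edge]
    (1,7)@(3, 15): e=[0,0,138] → ·  [on edge]
  covered (18 px):
    █ · · · · · · · ·
    █ █ · · · · · · ·
    █ █ █ · · · · · ·
    · █ █ █ · · · · ·
    · █ █ █ █ · · · ·
    · █ █ █ · · · · ·
    · █ █ · · · · · ·
    · · · · · · · · ·
    · · · · · · · · ·
T4:
  2·area = 40  (B↔C swapped to make it positive)
  edge (8, 12)→(2, 2): d=(-6,-10) top-left  bias=+0
  edge (2, 2)→(6, 2): d=(4,0) top-left  bias=+0
  edge (6, 2)→(8, 12): d=(2,10) right/bottom  bias=-1
    (1,1)@(3, 3): e=[4,4,32] → █
    (2,1)@(5, 3): e=[24,4,12] → █
    (3,1)@(7, 3): e=[44,4,-8] → ·
    (1,2)@(3, 5): e=[-8,12,36] → ·
    (2,2)@(5, 5): e=[12,12,16] → █
    (3,2)@(7, 5): e=[32,12,-4] → ·
    (2,3)@(5, 7): e=[0,20,20] → █  [on edge]
    (3,3)@(7, 7): e=[20,20,0] → ·  [on edge]
    (2,4)@(5, 9): e=[-12,28,24] → ·
    (3,4)@(7, 9): e=[8,28,4] → █
    (4,4)@(9, 9): e=[28,28,-16] → ·
    (3,5)@(7, 11): e=[-4,36,8] → ·
    (4,8)@(9, 17): e=[-20,60,0] → ·  [on edge]
    (5,8)@(11, 17): e=[0,60,-20] → ·  [on edge]
  covered (5 px):
    · · · · · · · · ·
    · █ █ · · · · · ·
    · · █ · · · · · ·
    · · █ · · · · · ·
    · · · █ · · · · ·
    · · · · · · · · ·
    · · · · · · · · ·
    · · · · · · · · ·
    · · · · · · · · ·

Answer: 43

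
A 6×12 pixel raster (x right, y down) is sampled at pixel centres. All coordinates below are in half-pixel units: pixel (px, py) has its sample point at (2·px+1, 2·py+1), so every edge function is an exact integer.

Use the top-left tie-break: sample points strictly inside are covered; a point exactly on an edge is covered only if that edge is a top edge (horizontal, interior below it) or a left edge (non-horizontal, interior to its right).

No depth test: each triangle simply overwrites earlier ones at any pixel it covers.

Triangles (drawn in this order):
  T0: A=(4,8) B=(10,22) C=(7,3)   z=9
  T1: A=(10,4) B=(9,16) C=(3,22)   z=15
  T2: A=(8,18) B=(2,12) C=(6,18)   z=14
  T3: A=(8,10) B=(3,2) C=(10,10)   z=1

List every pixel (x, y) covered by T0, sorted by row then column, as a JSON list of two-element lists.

T0:
  2·area = 72  (B↔C swapped to make it positive)
  edge (4, 8)→(7, 3): d=(3,-5) top-left  bias=+0
  edge (7, 3)→(10, 22): d=(3,19) right/bottom  bias=-1
  edge (10, 22)→(4, 8): d=(-6,-14) top-left  bias=+0
    (0,0)@(1, 1): e=[-36,108,0] → ·  [on edge]
    (3,1)@(7, 3): e=[0,0,72] → ·  [on edge]
    (3,2)@(7, 5): e=[6,6,60] → #
    (4,2)@(9, 5): e=[16,-32,88] → ·
    (2,3)@(5, 7): e=[2,50,20] → #
    (4,3)@(9, 7): e=[22,-26,76] → ·
    (2,4)@(5, 9): e=[8,56,8] → #
    (4,4)@(9, 9): e=[28,-20,64] → ·
    (2,5)@(5, 11): e=[14,62,-4] → ·
    (3,5)@(7, 11): e=[24,24,24] → #
    (4,5)@(9, 11): e=[34,-14,52] → ·
    (0,6)@(1, 13): e=[0,144,-72] → ·  [on edge]
    (3,7)@(7, 15): e=[36,36,0] → #  [on edge]
  covered (10 px):
    · · · · · ·
    · · · · · ·
    · · · # · ·
    · · # # · ·
    · · # # · ·
    · · · # · ·
    · · · # · ·
    · · · # · ·
    · · · · # ·
    · · · · # ·
    · · · · · ·
    · · · · · ·
T1:
  2·area = 66
  edge (10, 4)→(9, 16): d=(-1,12) right/bottom  bias=-1
  edge (9, 16)→(3, 22): d=(-6,6) right/bottom  bias=-1
  edge (3, 22)→(10, 4): d=(7,-18) top-left  bias=+0
    (4,3)@(9, 7): e=[9,54,3] → #
    (5,3)@(11, 7): e=[-15,42,39] → ·
    (4,4)@(9, 9): e=[7,42,17] → #
    (5,4)@(11, 9): e=[-17,30,53] → ·
    (4,5)@(9, 11): e=[5,30,31] → #
    (5,5)@(11, 11): e=[-19,18,67] → ·
    (3,6)@(7, 13): e=[27,30,9] → #
    (5,6)@(11, 13): e=[-21,6,81] → ·
    (3,7)@(7, 15): e=[25,18,23] → #
    (5,7)@(11, 15): e=[-23,-6,95] → ·
    (2,8)@(5, 17): e=[47,18,1] → #
    (4,8)@(9, 17): e=[-1,-6,73] → ·
  covered (10 px):
    · · · · · ·
    · · · · · ·
    · · · · · ·
    · · · · # ·
    · · · · # ·
    · · · · # ·
    · · · # # ·
    · · · # # ·
    · · # # · ·
    · · # · · ·
    · · · · · ·
    · · · · · ·
T2:
  2·area = 12  (B↔C swapped to make it positive)
  edge (8, 18)→(6, 18): d=(-2,0) right/bottom  bias=-1
  edge (6, 18)→(2, 12): d=(-4,-6) top-left  bias=+0
  edge (2, 12)→(8, 18): d=(6,6) right/bottom  bias=-1
    (0,5)@(1, 11): e=[14,-2,0] → ·  [on edge]
    (1,6)@(3, 13): e=[10,2,0] → ·  [on edge]
    (2,7)@(5, 15): e=[6,6,0] → ·  [on edge]
    (3,8)@(7, 17): e=[2,10,0] → ·  [on edge]
    (4,9)@(9, 19): e=[-2,14,0] → ·  [on edge]
    (5,10)@(11, 21): e=[-6,18,0] → ·  [on edge]
  covered (0 px):
    · · · · · ·
    · · · · · ·
    · · · · · ·
    · · · · · ·
    · · · · · ·
    · · · · · ·
    · · · · · ·
    · · · · · ·
    · · · · · ·
    · · · · · ·
    · · · · · ·
    · · · · · ·
T3:
  2·area = 16
  edge (8, 10)→(3, 2): d=(-5,-8) top-left  bias=+0
  edge (3, 2)→(10, 10): d=(7,8) right/bottom  bias=-1
  edge (10, 10)→(8, 10): d=(-2,0) right/bottom  bias=-1
    (2,2)@(5, 5): e=[1,5,10] → #
    (3,2)@(7, 5): e=[17,-11,10] → ·
    (2,3)@(5, 7): e=[-9,19,6] → ·
    (3,3)@(7, 7): e=[7,3,6] → #
    (4,3)@(9, 7): e=[23,-13,6] → ·
    (3,4)@(7, 9): e=[-3,17,2] → ·
    (4,4)@(9, 9): e=[13,1,2] → #
    (5,4)@(11, 9): e=[29,-15,2] → ·
    (4,5)@(9, 11): e=[3,15,-2] → ·
  covered (3 px):
    · · · · · ·
    · · · · · ·
    · · # · · ·
    · · · # · ·
    · · · · # ·
    · · · · · ·
    · · · · · ·
    · · · · · ·
    · · · · · ·
    · · · · · ·
    · · · · · ·
    · · · · · ·

Result: [[3,2],[2,3],[3,3],[2,4],[3,4],[3,5],[3,6],[3,7],[4,8],[4,9]]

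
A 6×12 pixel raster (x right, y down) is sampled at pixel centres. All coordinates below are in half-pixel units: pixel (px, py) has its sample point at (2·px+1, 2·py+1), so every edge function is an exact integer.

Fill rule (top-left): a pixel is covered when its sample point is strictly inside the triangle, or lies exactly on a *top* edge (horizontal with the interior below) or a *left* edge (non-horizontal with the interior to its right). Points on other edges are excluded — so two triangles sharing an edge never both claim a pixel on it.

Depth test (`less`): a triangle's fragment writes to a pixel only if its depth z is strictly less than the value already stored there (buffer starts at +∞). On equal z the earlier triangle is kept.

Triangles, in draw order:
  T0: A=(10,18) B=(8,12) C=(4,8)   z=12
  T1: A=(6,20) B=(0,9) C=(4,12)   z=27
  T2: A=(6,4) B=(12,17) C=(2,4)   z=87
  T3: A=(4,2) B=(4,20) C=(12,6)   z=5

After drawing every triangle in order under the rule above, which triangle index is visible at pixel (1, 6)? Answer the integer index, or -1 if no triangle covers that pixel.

T0:
  2·area = 16  (B↔C swapped to make it positive)
  edge (10, 18)→(4, 8): d=(-6,-10) top-left  bias=+0
  edge (4, 8)→(8, 12): d=(4,4) right/bottom  bias=-1
  edge (8, 12)→(10, 18): d=(2,6) right/bottom  bias=-1
    (0,1)@(1, 3): e=[0,-8,24] → .  [on edge]
    (2,1)@(5, 3): e=[40,-24,0] → .  [on edge]
    (0,2)@(1, 5): e=[-12,0,28] → .  [on edge]
    (1,3)@(3, 7): e=[-4,0,20] → .  [on edge]
    (2,4)@(5, 9): e=[4,0,12] → .  [on edge]
    (3,4)@(7, 9): e=[24,-8,0] → .  [on edge]
    (3,5)@(7, 11): e=[12,0,4] → .  [on edge]
    (3,6)@(7, 13): e=[0,8,8] → X  [on edge]
    (4,6)@(9, 13): e=[20,0,-4] → .  [on edge]
    (3,7)@(7, 15): e=[-12,16,12] → .
    (4,7)@(9, 15): e=[8,8,0] → .  [on edge]
    (5,7)@(11, 15): e=[28,0,-12] → .  [on edge]
    (5,10)@(11, 21): e=[-8,24,0] → .  [on edge]
  covered (1 px):
    . . . . . .
    . . . . . .
    . . . . . .
    . . . . . .
    . . . . . .
    . . . . . .
    . . . X . .
    . . . . . .
    . . . . . .
    . . . . . .
    . . . . . .
    . . . . . .
T1:
  2·area = 26
  edge (6, 20)→(0, 9): d=(-6,-11) top-left  bias=+0
  edge (0, 9)→(4, 12): d=(4,3) right/bottom  bias=-1
  edge (4, 12)→(6, 20): d=(2,8) right/bottom  bias=-1
    (1,6)@(3, 13): e=[9,7,10] → X
    (2,6)@(5, 13): e=[31,1,-6] → .
    (1,7)@(3, 15): e=[-3,15,14] → .
    (2,8)@(5, 17): e=[7,17,2] → X
    (3,8)@(7, 17): e=[29,11,-14] → .
    (2,9)@(5, 19): e=[-5,25,6] → .
  covered (2 px):
    . . . . . .
    . . . . . .
    . . . . . .
    . . . . . .
    . . . . . .
    . . . . . .
    . X . . . .
    . . . . . .
    . . X . . .
    . . . . . .
    . . . . . .
    . . . . . .
T2:
  2·area = 52
  edge (6, 4)→(12, 17): d=(6,13) right/bottom  bias=-1
  edge (12, 17)→(2, 4): d=(-10,-13) top-left  bias=+0
  edge (2, 4)→(6, 4): d=(4,0) top-left  bias=+0
    (1,2)@(3, 5): e=[45,3,4] → X
    (2,2)@(5, 5): e=[19,29,4] → X
    (3,2)@(7, 5): e=[-7,55,4] → .
    (1,3)@(3, 7): e=[57,-17,12] → .
    (2,3)@(5, 7): e=[31,9,12] → X
    (3,3)@(7, 7): e=[5,35,12] → X
    (4,3)@(9, 7): e=[-21,61,12] → .
    (2,4)@(5, 9): e=[43,-11,20] → .
    (3,4)@(7, 9): e=[17,15,20] → X
    (4,4)@(9, 9): e=[-9,41,20] → .
    (3,5)@(7, 11): e=[29,-5,28] → .
    (4,5)@(9, 11): e=[3,21,28] → X
  covered (8 px):
    . . . . . .
    . . . . . .
    . X X . . .
    . . X X . .
    . . . X . .
    . . . . X .
    . . . . X .
    . . . . . X
    . . . . . .
    . . . . . .
    . . . . . .
    . . . . . .
T3:
  2·area = 144  (B↔C swapped to make it positive)
  edge (4, 2)→(12, 6): d=(8,4) right/bottom  bias=-1
  edge (12, 6)→(4, 20): d=(-8,14) right/bottom  bias=-1
  edge (4, 20)→(4, 2): d=(0,-18) top-left  bias=+0
    (2,1)@(5, 3): e=[4,122,18] → X
    (3,1)@(7, 3): e=[-4,94,54] → .
    (2,2)@(5, 5): e=[20,106,18] → X
    (3,2)@(7, 5): e=[12,78,54] → X
    (4,2)@(9, 5): e=[4,50,90] → X
    (5,2)@(11, 5): e=[-4,22,126] → .
    (2,3)@(5, 7): e=[36,90,18] → X
    (5,3)@(11, 7): e=[12,6,126] → X
    (2,4)@(5, 9): e=[52,74,18] → X
    (5,4)@(11, 9): e=[28,-10,126] → .
    (2,5)@(5, 11): e=[68,58,18] → X
    (5,5)@(11, 11): e=[44,-26,126] → .
  covered (18 px):
    . . . . . .
    . . X . . .
    . . X X X .
    . . X X X X
    . . X X X .
    . . X X X .
    . . X X . .
    . . X . . .
    . . X . . .
    . . . . . .
    . . . . . .
    . . . . . .

Z-buffer (winner per pixel, '.' = empty):
  . . . . . .
  . . 3 . . .
  . 2 3 3 3 .
  . . 3 3 3 3
  . . 3 3 3 .
  . . 3 3 3 .
  . 1 3 3 2 .
  . . 3 . . 2
  . . 3 . . .
  . . . . . .
  . . . . . .
  . . . . . .

Answer: 1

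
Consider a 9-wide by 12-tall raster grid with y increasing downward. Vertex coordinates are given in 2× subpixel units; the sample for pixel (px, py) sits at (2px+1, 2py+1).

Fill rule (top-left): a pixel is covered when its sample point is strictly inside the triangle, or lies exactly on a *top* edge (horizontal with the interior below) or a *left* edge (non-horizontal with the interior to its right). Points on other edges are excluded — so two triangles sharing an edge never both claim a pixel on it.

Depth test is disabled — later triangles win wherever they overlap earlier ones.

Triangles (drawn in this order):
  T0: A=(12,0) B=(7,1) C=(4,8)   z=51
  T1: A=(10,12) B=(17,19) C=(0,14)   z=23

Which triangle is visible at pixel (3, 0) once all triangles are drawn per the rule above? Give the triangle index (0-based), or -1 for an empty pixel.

T0:
  2·area = 32  (B↔C swapped to make it positive)
  edge (12, 0)→(4, 8): d=(-8,8) right/bottom  bias=-1
  edge (4, 8)→(7, 1): d=(3,-7) top-left  bias=+0
  edge (7, 1)→(12, 0): d=(5,-1) top-left  bias=+0
    (3,0)@(7, 1): e=[32,0,0] → █  [on edge]
    (4,0)@(9, 1): e=[16,14,2] → █
    (5,0)@(11, 1): e=[0,28,4] → ·  [on edge]
    (3,1)@(7, 3): e=[16,6,10] → █
    (4,1)@(9, 3): e=[0,20,12] → ·  [on edge]
    (3,2)@(7, 5): e=[0,12,20] → ·  [on edge]
    (2,3)@(5, 7): e=[0,4,28] → ·  [on edge]
    (1,4)@(3, 9): e=[0,-4,36] → ·  [on edge]
    (0,5)@(1, 11): e=[0,-12,44] → ·  [on edge]
    (0,7)@(1, 15): e=[-32,0,64] → ·  [on edge]
  covered (3 px):
    · · · █ █ · · · ·
    · · · █ · · · · ·
    · · · · · · · · ·
    · · · · · · · · ·
    · · · · · · · · ·
    · · · · · · · · ·
    · · · · · · · · ·
    · · · · · · · · ·
    · · · · · · · · ·
    · · · · · · · · ·
    · · · · · · · · ·
    · · · · · · · · ·
T1:
  2·area = 84
  edge (10, 12)→(17, 19): d=(7,7) right/bottom  bias=-1
  edge (17, 19)→(0, 14): d=(-17,-5) top-left  bias=+0
  edge (0, 14)→(10, 12): d=(10,-2) top-left  bias=+0
    (0,1)@(1, 3): e=[0,192,-108] → ·  [on edge]
    (1,2)@(3, 5): e=[0,168,-84] → ·  [on edge]
    (2,3)@(5, 7): e=[0,144,-60] → ·  [on edge]
    (3,4)@(7, 9): e=[0,120,-36] → ·  [on edge]
    (4,5)@(9, 11): e=[0,96,-12] → ·  [on edge]
    (7,5)@(15, 11): e=[-42,126,0] → ·  [on edge]
    (2,6)@(5, 13): e=[42,42,0] → █  [on edge]
    (3,6)@(7, 13): e=[28,52,4] → █
    (4,6)@(9, 13): e=[14,62,8] → █
    (5,6)@(11, 13): e=[0,72,12] → ·  [on edge]
    (2,7)@(5, 15): e=[56,8,20] → █
    (5,7)@(11, 15): e=[14,38,32] → █
    (6,7)@(13, 15): e=[0,48,36] → ·  [on edge]
    (7,8)@(15, 17): e=[0,24,60] → ·  [on edge]
    (8,9)@(17, 19): e=[0,0,84] → ·  [on edge]
  covered (9 px):
    · · · · · · · · ·
    · · · · · · · · ·
    · · · · · · · · ·
    · · · · · · · · ·
    · · · · · · · · ·
    · · · · · · · · ·
    · · █ █ █ · · · ·
    · · █ █ █ █ · · ·
    · · · · · █ █ · ·
    · · · · · · · · ·
    · · · · · · · · ·
    · · · · · · · · ·

Z-buffer (winner per pixel, '.' = empty):
  . . . 0 0 . . . .
  . . . 0 . . . . .
  . . . . . . . . .
  . . . . . . . . .
  . . . . . . . . .
  . . . . . . . . .
  . . 1 1 1 . . . .
  . . 1 1 1 1 . . .
  . . . . . 1 1 . .
  . . . . . . . . .
  . . . . . . . . .
  . . . . . . . . .

Final: 0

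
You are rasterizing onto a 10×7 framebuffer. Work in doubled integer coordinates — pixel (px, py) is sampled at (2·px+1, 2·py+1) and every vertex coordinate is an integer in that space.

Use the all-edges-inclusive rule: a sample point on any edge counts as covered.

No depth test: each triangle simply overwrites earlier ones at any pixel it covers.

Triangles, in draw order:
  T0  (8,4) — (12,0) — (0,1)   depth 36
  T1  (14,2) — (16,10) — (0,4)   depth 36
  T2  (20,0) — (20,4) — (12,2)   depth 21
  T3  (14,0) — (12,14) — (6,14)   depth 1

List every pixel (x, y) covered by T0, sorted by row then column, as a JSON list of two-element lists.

T0:
  2·area = 44  (B↔C swapped to make it positive)
  edge (8, 4)→(0, 1): d=(-8,-3) inclusive
  edge (0, 1)→(12, 0): d=(12,-1) inclusive
  edge (12, 0)→(8, 4): d=(-4,4) inclusive
    (0,0)@(1, 1): e=[3,1,40] → X
    (1,0)@(3, 1): e=[9,3,32] → X
    (2,0)@(5, 1): e=[15,5,24] → X
    (3,0)@(7, 1): e=[21,7,16] → X
    (4,0)@(9, 1): e=[27,9,8] → X
    (5,0)@(11, 1): e=[33,11,0] → X  [on edge]
    (6,0)@(13, 1): e=[39,13,-8] → .
    (0,1)@(1, 3): e=[-13,25,32] → .
    (1,1)@(3, 3): e=[-7,27,24] → .
    (2,1)@(5, 3): e=[-1,29,16] → .
    (3,1)@(7, 3): e=[5,31,8] → X
    (4,1)@(9, 3): e=[11,33,0] → X  [on edge]
    (3,2)@(7, 5): e=[-11,55,0] → .  [on edge]
    (2,3)@(5, 7): e=[-33,77,0] → .  [on edge]
    (1,4)@(3, 9): e=[-55,99,0] → .  [on edge]
    (0,5)@(1, 11): e=[-77,121,0] → .  [on edge]
  covered (8 px):
    X X X X X X . . . .
    . . . X X . . . . .
    . . . . . . . . . .
    . . . . . . . . . .
    . . . . . . . . . .
    . . . . . . . . . .
    . . . . . . . . . .
T1:
  2·area = 116
  edge (14, 2)→(16, 10): d=(2,8) inclusive
  edge (16, 10)→(0, 4): d=(-16,-6) inclusive
  edge (0, 4)→(14, 2): d=(14,-2) inclusive
    (3,1)@(7, 3): e=[58,58,0] → X  [on edge]
    (4,1)@(9, 3): e=[42,70,4] → X
    (5,1)@(11, 3): e=[26,82,8] → X
    (6,1)@(13, 3): e=[10,94,12] → X
    (7,1)@(15, 3): e=[-6,106,16] → .
    (1,2)@(3, 5): e=[94,2,20] → X
    (2,2)@(5, 5): e=[78,14,24] → X
    (7,2)@(15, 5): e=[-2,74,44] → .
    (1,3)@(3, 7): e=[98,-30,48] → .
    (2,3)@(5, 7): e=[82,-18,52] → .
    (3,3)@(7, 7): e=[66,-6,56] → .
    (4,3)@(9, 7): e=[50,6,60] → X
  covered (15 px):
    . . . . . . . . . .
    . . . X X X X . . .
    . X X X X X X . . .
    . . . . X X X X . .
    . . . . . . . X . .
    . . . . . . . . . .
    . . . . . . . . . .
T2:
  2·area = 32
  edge (20, 0)→(20, 4): d=(0,4) inclusive
  edge (20, 4)→(12, 2): d=(-8,-2) inclusive
  edge (12, 2)→(20, 0): d=(8,-2) inclusive
    (8,0)@(17, 1): e=[12,18,2] → X
    (9,0)@(19, 1): e=[4,22,6] → X
    (8,1)@(17, 3): e=[12,2,18] → X
    (8,2)@(17, 5): e=[12,-14,34] → .
    (9,2)@(19, 5): e=[4,-10,38] → .
  covered (4 px):
    . . . . . . . . X X
    . . . . . . . . X X
    . . . . . . . . . .
    . . . . . . . . . .
    . . . . . . . . . .
    . . . . . . . . . .
    . . . . . . . . . .
T3:
  2·area = 84
  edge (14, 0)→(12, 14): d=(-2,14) inclusive
  edge (12, 14)→(6, 14): d=(-6,0) inclusive
  edge (6, 14)→(14, 0): d=(8,-14) inclusive
    (6,1)@(13, 3): e=[8,66,10] → X
    (7,1)@(15, 3): e=[-20,66,38] → .
    (6,2)@(13, 5): e=[4,54,26] → X
    (7,2)@(15, 5): e=[-24,54,54] → .
    (5,3)@(11, 7): e=[28,42,14] → X
    (6,3)@(13, 7): e=[0,42,42] → X  [on edge]
    (7,3)@(15, 7): e=[-28,42,70] → .
    (4,4)@(9, 9): e=[52,30,2] → X
    (6,4)@(13, 9): e=[-4,30,58] → .
    (4,5)@(9, 11): e=[48,18,18] → X
    (6,5)@(13, 11): e=[-8,18,74] → .
    (3,6)@(7, 13): e=[72,6,6] → X
  covered (11 px):
    . . . . . . . . . .
    . . . . . . X . . .
    . . . . . . X . . .
    . . . . . X X . . .
    . . . . X X . . . .
    . . . . X X . . . .
    . . . X X X . . . .

Answer: [[0,0],[1,0],[2,0],[3,0],[4,0],[5,0],[3,1],[4,1]]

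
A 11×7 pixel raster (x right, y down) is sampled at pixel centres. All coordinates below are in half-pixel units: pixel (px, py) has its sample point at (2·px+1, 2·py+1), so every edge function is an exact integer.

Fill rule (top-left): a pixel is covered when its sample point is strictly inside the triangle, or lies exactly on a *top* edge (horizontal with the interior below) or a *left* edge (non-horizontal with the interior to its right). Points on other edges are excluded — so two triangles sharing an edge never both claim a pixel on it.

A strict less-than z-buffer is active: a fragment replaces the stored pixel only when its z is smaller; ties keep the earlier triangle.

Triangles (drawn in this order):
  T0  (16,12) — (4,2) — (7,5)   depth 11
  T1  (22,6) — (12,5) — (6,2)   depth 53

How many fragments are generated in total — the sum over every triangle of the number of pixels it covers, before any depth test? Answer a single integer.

T0:
  2·area = 6  (B↔C swapped to make it positive)
  edge (16, 12)→(7, 5): d=(-9,-7) top-left  bias=+0
  edge (7, 5)→(4, 2): d=(-3,-3) top-left  bias=+0
  edge (4, 2)→(16, 12): d=(12,10) right/bottom  bias=-1
    (1,0)@(3, 1): e=[8,0,-2] → ·  [on edge]
    (2,1)@(5, 3): e=[4,0,2] → #  [on edge]
    (3,1)@(7, 3): e=[18,6,-18] → ·
    (2,2)@(5, 5): e=[-14,-6,26] → ·
    (3,2)@(7, 5): e=[0,0,6] → #  [on edge]
    (4,2)@(9, 5): e=[14,6,-14] → ·
    (3,3)@(7, 7): e=[-18,-6,30] → ·
    (4,3)@(9, 7): e=[-4,0,10] → ·  [on edge]
    (5,4)@(11, 9): e=[-8,0,14] → ·  [on edge]
    (6,5)@(13, 11): e=[-12,0,18] → ·  [on edge]
    (7,6)@(15, 13): e=[-16,0,22] → ·  [on edge]
  covered (2 px):
    · · · · · · · · · · ·
    · · # · · · · · · · ·
    · · · # · · · · · · ·
    · · · · · · · · · · ·
    · · · · · · · · · · ·
    · · · · · · · · · · ·
    · · · · · · · · · · ·
T1:
  2·area = 24
  edge (22, 6)→(12, 5): d=(-10,-1) top-left  bias=+0
  edge (12, 5)→(6, 2): d=(-6,-3) top-left  bias=+0
  edge (6, 2)→(22, 6): d=(16,4) right/bottom  bias=-1
    (4,1)@(9, 3): e=[17,3,4] → #
    (5,1)@(11, 3): e=[19,9,-4] → ·
    (4,2)@(9, 5): e=[-3,-9,36] → ·
    (6,2)@(13, 5): e=[1,3,20] → #
    (7,2)@(15, 5): e=[3,9,12] → #
    (8,2)@(17, 5): e=[5,15,4] → #
    (9,2)@(19, 5): e=[7,21,-4] → ·
    (6,3)@(13, 7): e=[-19,-9,52] → ·
    (7,3)@(15, 7): e=[-17,-3,44] → ·
    (8,3)@(17, 7): e=[-15,3,36] → ·
  covered (4 px):
    · · · · · · · · · · ·
    · · · · # · · · · · ·
    · · · · · · # # # · ·
    · · · · · · · · · · ·
    · · · · · · · · · · ·
    · · · · · · · · · · ·
    · · · · · · · · · · ·

Result: 6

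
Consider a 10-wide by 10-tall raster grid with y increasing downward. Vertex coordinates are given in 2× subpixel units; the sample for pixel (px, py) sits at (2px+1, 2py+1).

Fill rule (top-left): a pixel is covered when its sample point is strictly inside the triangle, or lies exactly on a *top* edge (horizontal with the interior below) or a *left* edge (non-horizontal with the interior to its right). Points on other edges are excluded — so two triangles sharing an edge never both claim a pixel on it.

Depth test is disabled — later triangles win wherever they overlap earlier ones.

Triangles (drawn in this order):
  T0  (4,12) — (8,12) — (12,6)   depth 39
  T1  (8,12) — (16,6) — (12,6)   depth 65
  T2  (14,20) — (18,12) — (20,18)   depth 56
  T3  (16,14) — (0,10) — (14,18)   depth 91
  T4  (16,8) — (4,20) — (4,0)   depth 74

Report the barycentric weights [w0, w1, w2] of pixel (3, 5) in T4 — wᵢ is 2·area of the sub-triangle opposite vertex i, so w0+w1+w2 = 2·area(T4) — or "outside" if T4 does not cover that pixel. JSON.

T0:
  2·area = 24  (B↔C swapped to make it positive)
  edge (4, 12)→(12, 6): d=(8,-6) top-left  bias=+0
  edge (12, 6)→(8, 12): d=(-4,6) right/bottom  bias=-1
  edge (8, 12)→(4, 12): d=(-4,0) right/bottom  bias=-1
    (5,3)@(11, 7): e=[2,2,20] → #
    (6,3)@(13, 7): e=[14,-10,20] → ·
    (4,4)@(9, 9): e=[6,6,12] → #
    (5,4)@(11, 9): e=[18,-6,12] → ·
    (3,5)@(7, 11): e=[10,10,4] → #
    (4,5)@(9, 11): e=[22,-2,4] → ·
    (3,6)@(7, 13): e=[26,2,-4] → ·
  covered (3 px):
    · · · · · · · · · ·
    · · · · · · · · · ·
    · · · · · · · · · ·
    · · · · · # · · · ·
    · · · · # · · · · ·
    · · · # · · · · · ·
    · · · · · · · · · ·
    · · · · · · · · · ·
    · · · · · · · · · ·
    · · · · · · · · · ·
T1:
  2·area = 24  (B↔C swapped to make it positive)
  edge (8, 12)→(12, 6): d=(4,-6) top-left  bias=+0
  edge (12, 6)→(16, 6): d=(4,0) top-left  bias=+0
  edge (16, 6)→(8, 12): d=(-8,6) right/bottom  bias=-1
    (6,3)@(13, 7): e=[10,4,10] → #
    (7,3)@(15, 7): e=[22,4,-2] → ·
    (5,4)@(11, 9): e=[6,12,6] → #
    (6,4)@(13, 9): e=[18,12,-6] → ·
    (4,5)@(9, 11): e=[2,20,2] → #
    (5,5)@(11, 11): e=[14,20,-10] → ·
    (4,6)@(9, 13): e=[10,28,-14] → ·
  covered (3 px):
    · · · · · · · · · ·
    · · · · · · · · · ·
    · · · · · · · · · ·
    · · · · · · # · · ·
    · · · · · # · · · ·
    · · · · # · · · · ·
    · · · · · · · · · ·
    · · · · · · · · · ·
    · · · · · · · · · ·
    · · · · · · · · · ·
T2:
  2·area = 40
  edge (14, 20)→(18, 12): d=(4,-8) top-left  bias=+0
  edge (18, 12)→(20, 18): d=(2,6) right/bottom  bias=-1
  edge (20, 18)→(14, 20): d=(-6,2) right/bottom  bias=-1
    (7,1)@(15, 3): e=[-60,0,100] → ·  [on edge]
    (8,4)@(17, 9): e=[-20,0,60] → ·  [on edge]
    (8,7)@(17, 15): e=[4,12,24] → #
    (9,7)@(19, 15): e=[20,0,20] → ·  [on edge]
    (8,8)@(17, 17): e=[12,16,12] → #
    (9,8)@(19, 17): e=[28,4,8] → #
    (7,9)@(15, 19): e=[4,32,4] → #
    (8,9)@(17, 19): e=[20,20,0] → ·  [on edge]
    (9,9)@(19, 19): e=[36,8,-4] → ·
  covered (4 px):
    · · · · · · · · · ·
    · · · · · · · · · ·
    · · · · · · · · · ·
    · · · · · · · · · ·
    · · · · · · · · · ·
    · · · · · · · · · ·
    · · · · · · · · · ·
    · · · · · · · · # ·
    · · · · · · · · # #
    · · · · · · · # · ·
T3:
  2·area = 72  (B↔C swapped to make it positive)
  edge (16, 14)→(14, 18): d=(-2,4) right/bottom  bias=-1
  edge (14, 18)→(0, 10): d=(-14,-8) top-left  bias=+0
  edge (0, 10)→(16, 14): d=(16,4) right/bottom  bias=-1
    (1,5)@(3, 11): e=[58,10,4] → #
    (2,5)@(5, 11): e=[50,26,-4] → ·
    (1,6)@(3, 13): e=[54,-18,36] → ·
    (3,6)@(7, 13): e=[38,14,20] → #
    (4,6)@(9, 13): e=[30,30,12] → #
    (5,6)@(11, 13): e=[22,46,4] → #
    (6,6)@(13, 13): e=[14,62,-4] → ·
    (3,7)@(7, 15): e=[34,-14,52] → ·
    (4,7)@(9, 15): e=[26,2,44] → #
    (6,7)@(13, 15): e=[10,34,28] → #
    (7,7)@(15, 15): e=[2,50,20] → #
    (8,7)@(17, 15): e=[-6,66,12] → ·
  covered (9 px):
    · · · · · · · · · ·
    · · · · · · · · · ·
    · · · · · · · · · ·
    · · · · · · · · · ·
    · · · · · · · · · ·
    · # · · · · · · · ·
    · · · # # # · · · ·
    · · · · # # # # · ·
    · · · · · · # · · ·
    · · · · · · · · · ·
T4:
  2·area = 240
  edge (16, 8)→(4, 20): d=(-12,12) right/bottom  bias=-1
  edge (4, 20)→(4, 0): d=(0,-20) top-left  bias=+0
  edge (4, 0)→(16, 8): d=(12,8) right/bottom  bias=-1
    (2,0)@(5, 1): e=[216,20,4] → #
    (3,0)@(7, 1): e=[192,60,-12] → ·
    (2,1)@(5, 3): e=[192,20,28] → #
    (3,1)@(7, 3): e=[168,60,12] → #
    (4,1)@(9, 3): e=[144,100,-4] → ·
    (2,2)@(5, 5): e=[168,20,52] → #
    (4,2)@(9, 5): e=[120,100,20] → #
    (5,2)@(11, 5): e=[96,140,4] → #
    (6,2)@(13, 5): e=[72,180,-12] → ·
    (9,2)@(19, 5): e=[0,300,-60] → ·  [on edge]
    (2,3)@(5, 7): e=[144,20,76] → #
    (6,3)@(13, 7): e=[48,180,12] → #
    (8,3)@(17, 7): e=[0,260,-20] → ·  [on edge]
    (7,4)@(15, 9): e=[0,220,20] → ·  [on edge]
    (6,5)@(13, 11): e=[0,180,60] → ·  [on edge]
    (5,6)@(11, 13): e=[0,140,100] → ·  [on edge]
    (4,7)@(9, 15): e=[0,100,140] → ·  [on edge]
    (3,8)@(7, 17): e=[0,60,180] → ·  [on edge]
    (2,9)@(5, 19): e=[0,20,220] → ·  [on edge]
  covered (27 px):
    · · # · · · · · · ·
    · · # # · · · · · ·
    · · # # # # · · · ·
    · · # # # # # · · ·
    · · # # # # # · · ·
    · · # # # # · · · ·
    · · # # # · · · · ·
    · · # # · · · · · ·
    · · # · · · · · · ·
    · · · · · · · · · ·

Final: [60,108,72]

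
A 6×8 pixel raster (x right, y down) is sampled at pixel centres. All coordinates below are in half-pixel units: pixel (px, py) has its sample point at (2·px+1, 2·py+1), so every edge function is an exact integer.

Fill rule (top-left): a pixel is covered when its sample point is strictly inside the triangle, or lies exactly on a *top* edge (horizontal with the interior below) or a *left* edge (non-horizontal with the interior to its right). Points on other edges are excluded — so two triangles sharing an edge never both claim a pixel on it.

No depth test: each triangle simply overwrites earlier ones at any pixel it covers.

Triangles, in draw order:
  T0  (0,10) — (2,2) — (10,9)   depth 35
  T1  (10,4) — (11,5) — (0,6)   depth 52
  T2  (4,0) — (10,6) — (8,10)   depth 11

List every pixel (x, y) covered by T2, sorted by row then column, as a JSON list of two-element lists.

T0:
  2·area = 78
  edge (0, 10)→(2, 2): d=(2,-8) top-left  bias=+0
  edge (2, 2)→(10, 9): d=(8,7) right/bottom  bias=-1
  edge (10, 9)→(0, 10): d=(-10,1) right/bottom  bias=-1
    (1,1)@(3, 3): e=[10,1,67] → █
    (2,1)@(5, 3): e=[26,-13,65] → ·
    (1,2)@(3, 5): e=[14,17,47] → █
    (2,2)@(5, 5): e=[30,3,45] → █
    (3,2)@(7, 5): e=[46,-11,43] → ·
    (0,3)@(1, 7): e=[2,47,29] → █
    (3,3)@(7, 7): e=[50,5,23] → █
    (4,3)@(9, 7): e=[66,-9,21] → ·
    (0,4)@(1, 9): e=[6,63,9] → █
    (4,4)@(9, 9): e=[70,7,1] → █
    (5,4)@(11, 9): e=[86,-7,-1] → ·
    (0,5)@(1, 11): e=[10,79,-11] → ·
  covered (12 px):
    · · · · · ·
    · █ · · · ·
    · █ █ · · ·
    █ █ █ █ · ·
    █ █ █ █ █ ·
    · · · · · ·
    · · · · · ·
    · · · · · ·
T1:
  2·area = 12
  edge (10, 4)→(11, 5): d=(1,1) right/bottom  bias=-1
  edge (11, 5)→(0, 6): d=(-11,1) right/bottom  bias=-1
  edge (0, 6)→(10, 4): d=(10,-2) top-left  bias=+0
    (3,0)@(7, 1): e=[0,48,-36] → ·  [on edge]
    (4,1)@(9, 3): e=[0,24,-12] → ·  [on edge]
    (2,2)@(5, 5): e=[6,6,0] → █  [on edge]
    (3,2)@(7, 5): e=[4,4,4] → █
    (4,2)@(9, 5): e=[2,2,8] → █
    (5,2)@(11, 5): e=[0,0,12] → ·  [on edge]
    (2,3)@(5, 7): e=[8,-16,20] → ·
    (3,3)@(7, 7): e=[6,-18,24] → ·
    (4,3)@(9, 7): e=[4,-20,28] → ·
  covered (3 px):
    · · · · · ·
    · · · · · ·
    · · █ █ █ ·
    · · · · · ·
    · · · · · ·
    · · · · · ·
    · · · · · ·
    · · · · · ·
T2:
  2·area = 36
  edge (4, 0)→(10, 6): d=(6,6) right/bottom  bias=-1
  edge (10, 6)→(8, 10): d=(-2,4) right/bottom  bias=-1
  edge (8, 10)→(4, 0): d=(-4,-10) top-left  bias=+0
    (2,0)@(5, 1): e=[0,30,6] → ·  [on edge]
    (3,1)@(7, 3): e=[0,18,18] → ·  [on edge]
    (3,2)@(7, 5): e=[12,14,10] → █
    (4,2)@(9, 5): e=[0,6,30] → ·  [on edge]
    (3,3)@(7, 7): e=[24,10,2] → █
    (4,3)@(9, 7): e=[12,2,22] → █
    (5,3)@(11, 7): e=[0,-6,42] → ·  [on edge]
    (3,4)@(7, 9): e=[36,6,-6] → ·
    (4,4)@(9, 9): e=[24,-2,14] → ·
  covered (3 px):
    · · · · · ·
    · · · · · ·
    · · · █ · ·
    · · · █ █ ·
    · · · · · ·
    · · · · · ·
    · · · · · ·
    · · · · · ·

Answer: [[3,2],[3,3],[4,3]]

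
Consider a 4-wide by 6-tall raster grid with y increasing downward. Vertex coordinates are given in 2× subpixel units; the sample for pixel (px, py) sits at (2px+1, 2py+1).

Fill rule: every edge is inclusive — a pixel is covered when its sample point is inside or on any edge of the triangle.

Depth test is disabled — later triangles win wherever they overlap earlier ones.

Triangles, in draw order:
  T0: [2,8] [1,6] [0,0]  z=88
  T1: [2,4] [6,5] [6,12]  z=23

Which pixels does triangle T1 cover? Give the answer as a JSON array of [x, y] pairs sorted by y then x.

T0:
  2·area = 4
  edge (2, 8)→(1, 6): d=(-1,-2) inclusive
  edge (1, 6)→(0, 0): d=(-1,-6) inclusive
  edge (0, 0)→(2, 8): d=(2,8) inclusive
    (0,2)@(1, 5): e=[1,1,2] → X
    (1,2)@(3, 5): e=[5,13,-14] → .
    (0,3)@(1, 7): e=[-1,-1,6] → .
  covered (1 px):
    . . . .
    . . . .
    X . . .
    . . . .
    . . . .
    . . . .
T1:
  2·area = 28
  edge (2, 4)→(6, 5): d=(4,1) inclusive
  edge (6, 5)→(6, 12): d=(0,7) inclusive
  edge (6, 12)→(2, 4): d=(-4,-8) inclusive
    (1,2)@(3, 5): e=[3,21,4] → X
    (2,2)@(5, 5): e=[1,7,20] → X
    (3,2)@(7, 5): e=[-1,-7,36] → .
    (1,3)@(3, 7): e=[11,21,-4] → .
    (2,3)@(5, 7): e=[9,7,12] → X
    (3,3)@(7, 7): e=[7,-7,28] → .
    (2,4)@(5, 9): e=[17,7,4] → X
    (3,4)@(7, 9): e=[15,-7,20] → .
    (2,5)@(5, 11): e=[25,7,-4] → .
  covered (4 px):
    . . . .
    . . . .
    . X X .
    . . X .
    . . X .
    . . . .

Answer: [[1,2],[2,2],[2,3],[2,4]]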